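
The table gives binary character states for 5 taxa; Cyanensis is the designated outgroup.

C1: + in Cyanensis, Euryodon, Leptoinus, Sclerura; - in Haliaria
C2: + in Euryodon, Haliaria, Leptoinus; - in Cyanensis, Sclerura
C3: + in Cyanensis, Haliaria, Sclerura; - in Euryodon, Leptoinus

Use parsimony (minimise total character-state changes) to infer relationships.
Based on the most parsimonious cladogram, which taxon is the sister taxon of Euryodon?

Character polarity is set by the outgroup: the derived state is whichever differs from the outgroup's state, so for C1, C3 the derived state is '-', and for the remaining characters it is '+'.
C1 (derived state '-') is unique to Haliaria (autapomorphy; uninformative for grouping).
Only Euryodon, Haliaria, and Leptoinus show the derived state '+' for C2, supporting them as a clade.
C3 (derived state '-') is shared by Euryodon and Leptoinus — a synapomorphy uniting that clade.
Most parsimonious ingroup topology: (((Leptoinus,Euryodon),Haliaria),Sclerura).
Euryodon and Leptoinus form a cherry on this tree, so they are sister taxa.

Leptoinus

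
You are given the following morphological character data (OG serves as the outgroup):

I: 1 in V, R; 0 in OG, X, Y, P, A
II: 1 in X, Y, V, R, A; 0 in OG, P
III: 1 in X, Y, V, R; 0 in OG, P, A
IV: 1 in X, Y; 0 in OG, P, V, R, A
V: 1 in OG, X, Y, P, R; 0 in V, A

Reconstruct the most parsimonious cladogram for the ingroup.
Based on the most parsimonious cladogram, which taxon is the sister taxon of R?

V

Character polarity is set by the outgroup: the derived state is whichever differs from the outgroup's state, so for V the derived state is '0', and for the remaining characters it is '1'.
I (derived state '1') is shared by R and V — a synapomorphy uniting that clade.
Only A, R, V, X, and Y show the derived state '1' for II, supporting them as a clade.
III (derived state '1') is shared by R, V, X, and Y — a synapomorphy uniting that clade.
IV (derived state '1') is shared by X and Y — a synapomorphy uniting that clade.
V (state '0') occurs in A and V but conflicts with the nesting implied by the other characters — most parsimoniously interpreted as homoplasy.
Most parsimonious ingroup topology: ((((X,Y),(V,R)),A),P).
R and V form a cherry on this tree, so they are sister taxa.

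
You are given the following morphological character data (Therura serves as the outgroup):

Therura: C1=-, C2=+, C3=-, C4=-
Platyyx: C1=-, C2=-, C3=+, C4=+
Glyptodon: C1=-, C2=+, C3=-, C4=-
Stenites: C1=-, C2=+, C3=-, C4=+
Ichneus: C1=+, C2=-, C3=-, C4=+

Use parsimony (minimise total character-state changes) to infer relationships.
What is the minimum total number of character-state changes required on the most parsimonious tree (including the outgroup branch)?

4

Character polarity is set by the outgroup: the derived state is whichever differs from the outgroup's state, so for C2 the derived state is '-', and for the remaining characters it is '+'.
C1 (derived state '+') is unique to Ichneus (autapomorphy; uninformative for grouping).
C2 (derived state '-') is shared by Ichneus and Platyyx — a synapomorphy uniting that clade.
C3: derived state '+' in Platyyx only — an autapomorphy, so it tells us nothing about relationships among taxa.
C4: derived state '+' in Ichneus, Platyyx, and Stenites only — synapomorphy for {Ichneus, Platyyx, Stenites}.
Most parsimonious ingroup topology: (((Platyyx,Ichneus),Stenites),Glyptodon).
Changes per character on this tree: C1: 1; C2: 1; C3: 1; C4: 1.
Total = 4.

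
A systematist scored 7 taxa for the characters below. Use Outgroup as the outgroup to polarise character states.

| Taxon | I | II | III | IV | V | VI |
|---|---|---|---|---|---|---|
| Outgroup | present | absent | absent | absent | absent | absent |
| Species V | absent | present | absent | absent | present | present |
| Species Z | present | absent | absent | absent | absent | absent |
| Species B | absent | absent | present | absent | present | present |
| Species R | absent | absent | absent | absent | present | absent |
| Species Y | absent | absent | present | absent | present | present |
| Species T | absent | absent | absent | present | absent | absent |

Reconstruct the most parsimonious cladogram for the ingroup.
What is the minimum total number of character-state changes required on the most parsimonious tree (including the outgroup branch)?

6

Character polarity is set by the outgroup: the derived state is whichever differs from the outgroup's state, so for I the derived state is 'absent', and for the remaining characters it is 'present'.
Only Species B, Species R, Species T, Species V, and Species Y show the derived state 'absent' for I, supporting them as a clade.
II: derived state 'present' in Species V only — an autapomorphy, so it tells us nothing about relationships among taxa.
III (derived state 'present') is shared by Species B and Species Y — a synapomorphy uniting that clade.
IV (derived state 'present') is unique to Species T (autapomorphy; uninformative for grouping).
Only Species B, Species R, Species V, and Species Y show the derived state 'present' for V, supporting them as a clade.
Only Species B, Species V, and Species Y show the derived state 'present' for VI, supporting them as a clade.
Most parsimonious ingroup topology: ((((Species V,(Species B,Species Y)),Species R),Species T),Species Z).
Changes per character on this tree: I: 1; II: 1; III: 1; IV: 1; V: 1; VI: 1.
Total = 6.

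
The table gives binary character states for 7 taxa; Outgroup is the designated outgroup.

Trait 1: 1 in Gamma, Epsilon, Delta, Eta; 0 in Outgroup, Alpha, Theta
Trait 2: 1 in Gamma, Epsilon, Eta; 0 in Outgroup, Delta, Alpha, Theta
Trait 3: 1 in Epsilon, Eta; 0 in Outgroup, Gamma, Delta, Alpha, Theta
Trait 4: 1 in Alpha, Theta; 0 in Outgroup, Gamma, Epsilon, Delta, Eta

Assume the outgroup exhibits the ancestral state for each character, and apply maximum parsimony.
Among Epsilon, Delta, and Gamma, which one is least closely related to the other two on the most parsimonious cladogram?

The outgroup has state '0' for every character, so '1' is the derived state throughout.
Only Delta, Epsilon, Eta, and Gamma show the derived state '1' for Trait 1, supporting them as a clade.
Trait 2: derived state '1' in Epsilon, Eta, and Gamma only — synapomorphy for {Epsilon, Eta, Gamma}.
Trait 3: derived state '1' in Epsilon and Eta only — synapomorphy for {Epsilon, Eta}.
Trait 4 (derived state '1') is shared by Alpha and Theta — a synapomorphy uniting that clade.
Most parsimonious ingroup topology: (((Gamma,(Epsilon,Eta)),Delta),(Alpha,Theta)).
Gamma and Epsilon share a more recent common ancestor with each other than either does with Delta, so Delta is the least closely related of the three.

Delta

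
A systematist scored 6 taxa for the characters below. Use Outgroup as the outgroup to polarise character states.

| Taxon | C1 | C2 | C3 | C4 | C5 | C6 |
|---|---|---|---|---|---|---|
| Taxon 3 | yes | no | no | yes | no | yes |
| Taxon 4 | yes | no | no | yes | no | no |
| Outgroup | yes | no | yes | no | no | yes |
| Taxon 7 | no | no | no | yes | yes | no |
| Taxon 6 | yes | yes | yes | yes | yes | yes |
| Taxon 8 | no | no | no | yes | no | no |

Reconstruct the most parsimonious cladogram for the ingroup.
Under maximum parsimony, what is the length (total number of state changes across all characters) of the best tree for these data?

7

Character polarity is set by the outgroup: the derived state is whichever differs from the outgroup's state, so for C1, C3, C6 the derived state is 'no', and for the remaining characters it is 'yes'.
C1: derived state 'no' in Taxon 7 and Taxon 8 only — synapomorphy for {Taxon 7, Taxon 8}.
C2: derived state 'yes' in Taxon 6 only — an autapomorphy, so it tells us nothing about relationships among taxa.
Only Taxon 3, Taxon 4, Taxon 7, and Taxon 8 show the derived state 'no' for C3, supporting them as a clade.
C4 (derived state 'yes') is shared by all ingroup taxa — unites the whole ingroup.
C5 groups Taxon 6 and Taxon 7, which is incompatible with the clades supported by the remaining characters; treating it as convergent (homoplasy) costs fewer steps than any alternative tree.
C6 (derived state 'no') is shared by Taxon 4, Taxon 7, and Taxon 8 — a synapomorphy uniting that clade.
Most parsimonious ingroup topology: (((Taxon 4,(Taxon 7,Taxon 8)),Taxon 3),Taxon 6).
Changes per character on this tree: C1: 1; C2: 1; C3: 1; C4: 1; C5: 2; C6: 1.
Total = 7.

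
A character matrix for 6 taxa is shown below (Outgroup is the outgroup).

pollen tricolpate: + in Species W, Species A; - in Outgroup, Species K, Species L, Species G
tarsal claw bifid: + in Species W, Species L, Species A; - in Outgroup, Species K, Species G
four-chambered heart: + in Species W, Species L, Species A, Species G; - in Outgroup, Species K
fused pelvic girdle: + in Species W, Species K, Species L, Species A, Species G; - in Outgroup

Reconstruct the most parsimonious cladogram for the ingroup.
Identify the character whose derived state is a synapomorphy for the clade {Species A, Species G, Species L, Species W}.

The outgroup has state '-' for every character, so '+' is the derived state throughout.
pollen tricolpate: derived state '+' in Species A and Species W only — synapomorphy for {Species A, Species W}.
Only Species A, Species L, and Species W show the derived state '+' for tarsal claw bifid, supporting them as a clade.
four-chambered heart: derived state '+' in Species A, Species G, Species L, and Species W only — synapomorphy for {Species A, Species G, Species L, Species W}.
All ingroup taxa share the derived state '+' for fused pelvic girdle; it defines the ingroup but does not resolve relationships within it.
Most parsimonious ingroup topology: ((((Species W,Species A),Species L),Species G),Species K).
The clade {Species A, Species G, Species L, Species W} is supported by four-chambered heart: its derived state '+' occurs in exactly those taxa and in no other taxon (including the outgroup).

four-chambered heart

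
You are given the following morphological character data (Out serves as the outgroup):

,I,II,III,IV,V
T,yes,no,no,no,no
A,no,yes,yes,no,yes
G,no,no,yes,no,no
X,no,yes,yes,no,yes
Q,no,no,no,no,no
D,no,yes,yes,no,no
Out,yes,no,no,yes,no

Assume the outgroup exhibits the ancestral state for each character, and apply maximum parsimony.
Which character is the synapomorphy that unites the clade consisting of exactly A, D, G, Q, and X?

I

Character polarity is set by the outgroup: the derived state is whichever differs from the outgroup's state, so for I, IV the derived state is 'no', and for the remaining characters it is 'yes'.
I: derived state 'no' in A, D, G, Q, and X only — synapomorphy for {A, D, G, Q, X}.
II: derived state 'yes' in A, D, and X only — synapomorphy for {A, D, X}.
Only A, D, G, and X show the derived state 'yes' for III, supporting them as a clade.
All ingroup taxa share the derived state 'no' for IV; it defines the ingroup but does not resolve relationships within it.
V: derived state 'yes' in A and X only — synapomorphy for {A, X}.
Most parsimonious ingroup topology: ((Q,((D,(A,X)),G)),T).
The clade {A, D, G, Q, X} is supported by I: its derived state 'no' occurs in exactly those taxa and in no other taxon (including the outgroup).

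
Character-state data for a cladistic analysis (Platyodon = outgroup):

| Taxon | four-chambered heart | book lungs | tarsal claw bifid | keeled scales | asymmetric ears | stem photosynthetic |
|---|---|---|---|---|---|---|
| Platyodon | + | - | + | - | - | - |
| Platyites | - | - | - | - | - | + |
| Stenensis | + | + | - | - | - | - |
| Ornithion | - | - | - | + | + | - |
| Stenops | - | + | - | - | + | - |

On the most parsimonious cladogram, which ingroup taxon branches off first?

Character polarity is set by the outgroup: the derived state is whichever differs from the outgroup's state, so for four-chambered heart, tarsal claw bifid the derived state is '-', and for the remaining characters it is '+'.
four-chambered heart: derived state '-' in Ornithion, Platyites, and Stenops only — synapomorphy for {Ornithion, Platyites, Stenops}.
book lungs groups Stenensis and Stenops, which is incompatible with the clades supported by the remaining characters; treating it as convergent (homoplasy) costs fewer steps than any alternative tree.
All ingroup taxa share the derived state '-' for tarsal claw bifid; it defines the ingroup but does not resolve relationships within it.
keeled scales (derived state '+') is unique to Ornithion (autapomorphy; uninformative for grouping).
asymmetric ears (derived state '+') is shared by Ornithion and Stenops — a synapomorphy uniting that clade.
stem photosynthetic (derived state '+') is unique to Platyites (autapomorphy; uninformative for grouping).
Most parsimonious ingroup topology: ((Platyites,(Ornithion,Stenops)),Stenensis).
Stenensis is sister to the clade containing all other ingroup taxa, so it is the earliest-diverging (most basal) ingroup lineage.

Stenensis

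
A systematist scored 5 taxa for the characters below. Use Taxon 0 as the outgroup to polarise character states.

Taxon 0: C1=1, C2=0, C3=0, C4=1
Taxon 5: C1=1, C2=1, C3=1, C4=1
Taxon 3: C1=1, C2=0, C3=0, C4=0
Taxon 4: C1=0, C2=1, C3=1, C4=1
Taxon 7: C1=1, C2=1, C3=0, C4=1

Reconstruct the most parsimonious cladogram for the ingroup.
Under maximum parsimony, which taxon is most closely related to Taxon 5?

Character polarity is set by the outgroup: the derived state is whichever differs from the outgroup's state, so for C1, C4 the derived state is '0', and for the remaining characters it is '1'.
C1: derived state '0' in Taxon 4 only — an autapomorphy, so it tells us nothing about relationships among taxa.
C2: derived state '1' in Taxon 4, Taxon 5, and Taxon 7 only — synapomorphy for {Taxon 4, Taxon 5, Taxon 7}.
C3: derived state '1' in Taxon 4 and Taxon 5 only — synapomorphy for {Taxon 4, Taxon 5}.
C4 (derived state '0') is unique to Taxon 3 (autapomorphy; uninformative for grouping).
Most parsimonious ingroup topology: (((Taxon 5,Taxon 4),Taxon 7),Taxon 3).
Taxon 5 and Taxon 4 form a cherry on this tree, so they are sister taxa.

Taxon 4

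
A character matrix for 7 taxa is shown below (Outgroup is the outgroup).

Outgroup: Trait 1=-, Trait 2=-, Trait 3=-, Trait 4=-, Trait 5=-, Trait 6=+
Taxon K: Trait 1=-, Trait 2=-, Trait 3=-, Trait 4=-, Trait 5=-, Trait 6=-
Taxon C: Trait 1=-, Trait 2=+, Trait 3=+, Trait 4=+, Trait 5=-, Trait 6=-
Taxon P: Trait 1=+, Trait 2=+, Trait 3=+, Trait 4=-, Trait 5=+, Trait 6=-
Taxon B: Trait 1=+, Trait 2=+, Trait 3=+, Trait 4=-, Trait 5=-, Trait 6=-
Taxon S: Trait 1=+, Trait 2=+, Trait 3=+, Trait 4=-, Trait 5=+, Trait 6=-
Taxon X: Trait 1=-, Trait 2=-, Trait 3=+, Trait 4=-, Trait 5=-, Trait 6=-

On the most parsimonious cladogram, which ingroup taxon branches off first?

Character polarity is set by the outgroup: the derived state is whichever differs from the outgroup's state, so for Trait 6 the derived state is '-', and for the remaining characters it is '+'.
Trait 1: derived state '+' in Taxon B, Taxon P, and Taxon S only — synapomorphy for {Taxon B, Taxon P, Taxon S}.
Trait 2: derived state '+' in Taxon B, Taxon C, Taxon P, and Taxon S only — synapomorphy for {Taxon B, Taxon C, Taxon P, Taxon S}.
Trait 3 (derived state '+') is shared by Taxon B, Taxon C, Taxon P, Taxon S, and Taxon X — a synapomorphy uniting that clade.
Trait 4: derived state '+' in Taxon C only — an autapomorphy, so it tells us nothing about relationships among taxa.
Trait 5 (derived state '+') is shared by Taxon P and Taxon S — a synapomorphy uniting that clade.
Trait 6 (derived state '-') is shared by all ingroup taxa — unites the whole ingroup.
Most parsimonious ingroup topology: (Taxon K,((Taxon C,((Taxon P,Taxon S),Taxon B)),Taxon X)).
Taxon K is sister to the clade containing all other ingroup taxa, so it is the earliest-diverging (most basal) ingroup lineage.

Taxon K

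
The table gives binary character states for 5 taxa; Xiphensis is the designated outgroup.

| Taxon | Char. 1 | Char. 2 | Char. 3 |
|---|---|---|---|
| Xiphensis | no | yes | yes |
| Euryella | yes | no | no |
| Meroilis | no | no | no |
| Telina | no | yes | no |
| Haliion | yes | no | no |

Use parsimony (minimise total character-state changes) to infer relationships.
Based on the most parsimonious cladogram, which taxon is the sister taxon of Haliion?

Euryella

Character polarity is set by the outgroup: the derived state is whichever differs from the outgroup's state, so for Char. 2, Char. 3 the derived state is 'no', and for the remaining characters it is 'yes'.
Char. 1 (derived state 'yes') is shared by Euryella and Haliion — a synapomorphy uniting that clade.
Only Euryella, Haliion, and Meroilis show the derived state 'no' for Char. 2, supporting them as a clade.
All ingroup taxa share the derived state 'no' for Char. 3; it defines the ingroup but does not resolve relationships within it.
Most parsimonious ingroup topology: (((Euryella,Haliion),Meroilis),Telina).
Haliion and Euryella form a cherry on this tree, so they are sister taxa.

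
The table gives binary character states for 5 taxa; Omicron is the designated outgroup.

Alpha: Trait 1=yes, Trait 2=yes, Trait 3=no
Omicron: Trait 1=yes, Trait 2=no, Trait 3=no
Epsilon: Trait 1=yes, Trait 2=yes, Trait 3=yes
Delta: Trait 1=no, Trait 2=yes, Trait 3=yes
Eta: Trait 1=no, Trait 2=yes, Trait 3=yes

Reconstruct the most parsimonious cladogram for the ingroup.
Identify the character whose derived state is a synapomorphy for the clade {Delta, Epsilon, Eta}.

Trait 3

Character polarity is set by the outgroup: the derived state is whichever differs from the outgroup's state, so for Trait 1 the derived state is 'no', and for the remaining characters it is 'yes'.
Trait 1 (derived state 'no') is shared by Delta and Eta — a synapomorphy uniting that clade.
Trait 2 (derived state 'yes') is shared by all ingroup taxa — unites the whole ingroup.
Trait 3: derived state 'yes' in Delta, Epsilon, and Eta only — synapomorphy for {Delta, Epsilon, Eta}.
Most parsimonious ingroup topology: (((Eta,Delta),Epsilon),Alpha).
The clade {Delta, Epsilon, Eta} is supported by Trait 3: its derived state 'yes' occurs in exactly those taxa and in no other taxon (including the outgroup).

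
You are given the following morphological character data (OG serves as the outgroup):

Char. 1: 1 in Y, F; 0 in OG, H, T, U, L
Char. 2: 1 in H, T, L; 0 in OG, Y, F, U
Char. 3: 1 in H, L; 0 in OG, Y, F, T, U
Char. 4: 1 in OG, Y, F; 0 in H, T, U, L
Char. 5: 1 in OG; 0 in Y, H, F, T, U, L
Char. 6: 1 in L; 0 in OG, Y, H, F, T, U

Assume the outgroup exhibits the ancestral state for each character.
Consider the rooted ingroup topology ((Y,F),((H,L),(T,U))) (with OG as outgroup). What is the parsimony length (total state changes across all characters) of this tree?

7

Map each character onto ((Y,F),((H,L),(T,U))) (rooted by OG) and count the minimum state changes it requires (Fitch parsimony):
Char. 1: 1; Char. 2: 2; Char. 3: 1; Char. 4: 1; Char. 5: 1; Char. 6: 1.
Total tree length = 7.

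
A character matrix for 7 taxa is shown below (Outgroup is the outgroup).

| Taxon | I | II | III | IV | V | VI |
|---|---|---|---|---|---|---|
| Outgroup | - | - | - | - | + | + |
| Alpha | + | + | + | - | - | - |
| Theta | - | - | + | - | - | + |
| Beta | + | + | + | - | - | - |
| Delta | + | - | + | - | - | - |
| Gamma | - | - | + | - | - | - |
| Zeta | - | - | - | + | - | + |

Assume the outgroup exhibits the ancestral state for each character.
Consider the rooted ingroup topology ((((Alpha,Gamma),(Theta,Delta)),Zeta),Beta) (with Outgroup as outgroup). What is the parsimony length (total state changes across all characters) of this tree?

Map each character onto ((((Alpha,Gamma),(Theta,Delta)),Zeta),Beta) (rooted by Outgroup) and count the minimum state changes it requires (Fitch parsimony):
I: 3; II: 2; III: 2; IV: 1; V: 1; VI: 3.
Total tree length = 12.

12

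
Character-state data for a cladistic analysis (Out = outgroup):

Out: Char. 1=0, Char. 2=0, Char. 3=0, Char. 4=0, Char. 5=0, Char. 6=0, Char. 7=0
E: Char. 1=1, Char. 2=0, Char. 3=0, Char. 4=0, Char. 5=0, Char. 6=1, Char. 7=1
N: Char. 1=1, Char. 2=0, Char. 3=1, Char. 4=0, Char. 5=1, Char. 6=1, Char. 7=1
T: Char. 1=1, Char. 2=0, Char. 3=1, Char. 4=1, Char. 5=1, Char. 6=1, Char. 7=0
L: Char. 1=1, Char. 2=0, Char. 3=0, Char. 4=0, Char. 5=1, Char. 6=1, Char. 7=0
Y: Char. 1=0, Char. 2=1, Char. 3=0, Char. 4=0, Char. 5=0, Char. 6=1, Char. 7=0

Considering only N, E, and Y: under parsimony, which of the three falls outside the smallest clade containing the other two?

Y

The outgroup has state '0' for every character, so '1' is the derived state throughout.
Char. 1 (derived state '1') is shared by E, L, N, and T — a synapomorphy uniting that clade.
Char. 2 (derived state '1') is unique to Y (autapomorphy; uninformative for grouping).
Only N and T show the derived state '1' for Char. 3, supporting them as a clade.
Char. 4: derived state '1' in T only — an autapomorphy, so it tells us nothing about relationships among taxa.
Only L, N, and T show the derived state '1' for Char. 5, supporting them as a clade.
All ingroup taxa share the derived state '1' for Char. 6; it defines the ingroup but does not resolve relationships within it.
Char. 7 groups E and N, which is incompatible with the clades supported by the remaining characters; treating it as convergent (homoplasy) costs fewer steps than any alternative tree.
Most parsimonious ingroup topology: ((E,((N,T),L)),Y).
E and N share a more recent common ancestor with each other than either does with Y, so Y is the least closely related of the three.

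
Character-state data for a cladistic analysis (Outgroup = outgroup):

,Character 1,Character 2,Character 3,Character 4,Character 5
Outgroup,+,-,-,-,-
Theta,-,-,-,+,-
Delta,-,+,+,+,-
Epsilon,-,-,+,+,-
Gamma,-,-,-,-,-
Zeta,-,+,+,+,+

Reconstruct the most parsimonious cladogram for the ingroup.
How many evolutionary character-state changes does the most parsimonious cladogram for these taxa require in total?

Character polarity is set by the outgroup: the derived state is whichever differs from the outgroup's state, so for Character 1 the derived state is '-', and for the remaining characters it is '+'.
All ingroup taxa share the derived state '-' for Character 1; it defines the ingroup but does not resolve relationships within it.
Character 2: derived state '+' in Delta and Zeta only — synapomorphy for {Delta, Zeta}.
Only Delta, Epsilon, and Zeta show the derived state '+' for Character 3, supporting them as a clade.
Character 4: derived state '+' in Delta, Epsilon, Theta, and Zeta only — synapomorphy for {Delta, Epsilon, Theta, Zeta}.
Character 5 (derived state '+') is unique to Zeta (autapomorphy; uninformative for grouping).
Most parsimonious ingroup topology: ((Theta,((Delta,Zeta),Epsilon)),Gamma).
Changes per character on this tree: Character 1: 1; Character 2: 1; Character 3: 1; Character 4: 1; Character 5: 1.
Total = 5.

5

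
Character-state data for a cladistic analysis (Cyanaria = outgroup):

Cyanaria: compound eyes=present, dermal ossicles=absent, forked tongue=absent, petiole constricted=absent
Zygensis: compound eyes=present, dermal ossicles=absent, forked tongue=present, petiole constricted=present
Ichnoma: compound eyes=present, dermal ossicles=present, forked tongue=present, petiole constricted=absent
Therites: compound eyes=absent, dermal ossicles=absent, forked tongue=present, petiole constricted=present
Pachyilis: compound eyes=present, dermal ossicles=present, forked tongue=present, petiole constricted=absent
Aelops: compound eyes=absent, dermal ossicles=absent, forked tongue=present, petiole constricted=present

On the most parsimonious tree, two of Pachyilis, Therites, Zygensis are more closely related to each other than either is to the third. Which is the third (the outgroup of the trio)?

Character polarity is set by the outgroup: the derived state is whichever differs from the outgroup's state, so for compound eyes the derived state is 'absent', and for the remaining characters it is 'present'.
compound eyes: derived state 'absent' in Aelops and Therites only — synapomorphy for {Aelops, Therites}.
dermal ossicles (derived state 'present') is shared by Ichnoma and Pachyilis — a synapomorphy uniting that clade.
All ingroup taxa share the derived state 'present' for forked tongue; it defines the ingroup but does not resolve relationships within it.
Only Aelops, Therites, and Zygensis show the derived state 'present' for petiole constricted, supporting them as a clade.
Most parsimonious ingroup topology: ((Zygensis,(Therites,Aelops)),(Ichnoma,Pachyilis)).
Therites and Zygensis share a more recent common ancestor with each other than either does with Pachyilis, so Pachyilis is the least closely related of the three.

Pachyilis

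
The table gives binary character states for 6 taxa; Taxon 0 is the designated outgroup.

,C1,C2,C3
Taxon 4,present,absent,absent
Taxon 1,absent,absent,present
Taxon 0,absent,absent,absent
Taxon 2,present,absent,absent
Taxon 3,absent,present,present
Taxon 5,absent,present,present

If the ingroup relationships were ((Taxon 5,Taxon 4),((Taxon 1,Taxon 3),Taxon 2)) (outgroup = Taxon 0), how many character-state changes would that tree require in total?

Map each character onto ((Taxon 5,Taxon 4),((Taxon 1,Taxon 3),Taxon 2)) (rooted by Taxon 0) and count the minimum state changes it requires (Fitch parsimony):
C1: 2; C2: 2; C3: 2.
Total tree length = 6.

6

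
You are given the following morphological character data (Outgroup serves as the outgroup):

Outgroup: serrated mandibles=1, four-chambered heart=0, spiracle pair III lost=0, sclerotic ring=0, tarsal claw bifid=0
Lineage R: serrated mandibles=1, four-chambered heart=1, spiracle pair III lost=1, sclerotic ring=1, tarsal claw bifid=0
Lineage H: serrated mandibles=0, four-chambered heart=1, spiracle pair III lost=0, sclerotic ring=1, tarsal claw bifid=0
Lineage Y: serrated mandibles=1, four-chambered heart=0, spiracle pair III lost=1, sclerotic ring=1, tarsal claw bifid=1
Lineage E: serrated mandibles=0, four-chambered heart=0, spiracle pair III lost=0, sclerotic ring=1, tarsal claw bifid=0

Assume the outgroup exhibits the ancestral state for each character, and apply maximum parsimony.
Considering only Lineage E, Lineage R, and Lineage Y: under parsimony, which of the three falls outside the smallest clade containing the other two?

Character polarity is set by the outgroup: the derived state is whichever differs from the outgroup's state, so for serrated mandibles the derived state is '0', and for the remaining characters it is '1'.
Only Lineage E and Lineage H show the derived state '0' for serrated mandibles, supporting them as a clade.
four-chambered heart groups Lineage H and Lineage R, which is incompatible with the clades supported by the remaining characters; treating it as convergent (homoplasy) costs fewer steps than any alternative tree.
spiracle pair III lost: derived state '1' in Lineage R and Lineage Y only — synapomorphy for {Lineage R, Lineage Y}.
All ingroup taxa share the derived state '1' for sclerotic ring; it defines the ingroup but does not resolve relationships within it.
tarsal claw bifid: derived state '1' in Lineage Y only — an autapomorphy, so it tells us nothing about relationships among taxa.
Most parsimonious ingroup topology: ((Lineage R,Lineage Y),(Lineage H,Lineage E)).
Lineage R and Lineage Y share a more recent common ancestor with each other than either does with Lineage E, so Lineage E is the least closely related of the three.

Lineage E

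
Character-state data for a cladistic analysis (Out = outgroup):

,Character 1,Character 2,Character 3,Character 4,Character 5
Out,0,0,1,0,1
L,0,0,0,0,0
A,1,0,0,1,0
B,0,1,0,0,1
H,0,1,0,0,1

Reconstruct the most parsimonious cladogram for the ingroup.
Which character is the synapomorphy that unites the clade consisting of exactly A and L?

Character 5

Character polarity is set by the outgroup: the derived state is whichever differs from the outgroup's state, so for Character 3, Character 5 the derived state is '0', and for the remaining characters it is '1'.
Character 1 (derived state '1') is unique to A (autapomorphy; uninformative for grouping).
Only B and H show the derived state '1' for Character 2, supporting them as a clade.
Character 3 (derived state '0') is shared by all ingroup taxa — unites the whole ingroup.
Character 4: derived state '1' in A only — an autapomorphy, so it tells us nothing about relationships among taxa.
Character 5 (derived state '0') is shared by A and L — a synapomorphy uniting that clade.
Most parsimonious ingroup topology: ((L,A),(B,H)).
The clade {A, L} is supported by Character 5: its derived state '0' occurs in exactly those taxa and in no other taxon (including the outgroup).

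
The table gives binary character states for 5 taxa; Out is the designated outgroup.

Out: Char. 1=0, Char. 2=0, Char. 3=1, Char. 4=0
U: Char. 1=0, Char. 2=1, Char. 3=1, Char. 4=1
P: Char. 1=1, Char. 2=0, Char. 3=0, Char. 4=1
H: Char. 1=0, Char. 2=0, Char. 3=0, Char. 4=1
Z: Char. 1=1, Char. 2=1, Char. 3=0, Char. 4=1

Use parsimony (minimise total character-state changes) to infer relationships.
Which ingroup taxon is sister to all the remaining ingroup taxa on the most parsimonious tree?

U

Character polarity is set by the outgroup: the derived state is whichever differs from the outgroup's state, so for Char. 3 the derived state is '0', and for the remaining characters it is '1'.
Char. 1: derived state '1' in P and Z only — synapomorphy for {P, Z}.
Char. 2 (state '1') occurs in U and Z but conflicts with the nesting implied by the other characters — most parsimoniously interpreted as homoplasy.
Char. 3: derived state '0' in H, P, and Z only — synapomorphy for {H, P, Z}.
Char. 4 (derived state '1') is shared by all ingroup taxa — unites the whole ingroup.
Most parsimonious ingroup topology: (U,((P,Z),H)).
U is sister to the clade containing all other ingroup taxa, so it is the earliest-diverging (most basal) ingroup lineage.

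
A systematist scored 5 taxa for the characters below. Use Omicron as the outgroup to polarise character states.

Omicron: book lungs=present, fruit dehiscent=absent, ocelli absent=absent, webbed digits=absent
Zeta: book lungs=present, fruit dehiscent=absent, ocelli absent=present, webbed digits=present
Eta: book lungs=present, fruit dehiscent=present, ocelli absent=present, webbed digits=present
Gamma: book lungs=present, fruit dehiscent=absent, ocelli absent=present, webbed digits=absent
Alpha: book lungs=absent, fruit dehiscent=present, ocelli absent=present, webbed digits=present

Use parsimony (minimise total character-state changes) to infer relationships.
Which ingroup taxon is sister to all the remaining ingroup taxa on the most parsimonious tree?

Gamma

Character polarity is set by the outgroup: the derived state is whichever differs from the outgroup's state, so for book lungs the derived state is 'absent', and for the remaining characters it is 'present'.
book lungs: derived state 'absent' in Alpha only — an autapomorphy, so it tells us nothing about relationships among taxa.
fruit dehiscent (derived state 'present') is shared by Alpha and Eta — a synapomorphy uniting that clade.
All ingroup taxa share the derived state 'present' for ocelli absent; it defines the ingroup but does not resolve relationships within it.
webbed digits: derived state 'present' in Alpha, Eta, and Zeta only — synapomorphy for {Alpha, Eta, Zeta}.
Most parsimonious ingroup topology: ((Zeta,(Eta,Alpha)),Gamma).
Gamma is sister to the clade containing all other ingroup taxa, so it is the earliest-diverging (most basal) ingroup lineage.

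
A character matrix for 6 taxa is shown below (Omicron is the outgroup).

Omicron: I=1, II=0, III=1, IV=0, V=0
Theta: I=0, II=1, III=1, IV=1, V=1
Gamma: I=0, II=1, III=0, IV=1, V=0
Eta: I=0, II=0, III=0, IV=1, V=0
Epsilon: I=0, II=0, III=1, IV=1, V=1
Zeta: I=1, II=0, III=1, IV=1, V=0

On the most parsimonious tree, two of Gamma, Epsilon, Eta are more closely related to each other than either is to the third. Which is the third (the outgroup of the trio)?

Character polarity is set by the outgroup: the derived state is whichever differs from the outgroup's state, so for I, III the derived state is '0', and for the remaining characters it is '1'.
Only Epsilon, Eta, Gamma, and Theta show the derived state '0' for I, supporting them as a clade.
II (state '1') occurs in Gamma and Theta but conflicts with the nesting implied by the other characters — most parsimoniously interpreted as homoplasy.
III: derived state '0' in Eta and Gamma only — synapomorphy for {Eta, Gamma}.
IV (derived state '1') is shared by all ingroup taxa — unites the whole ingroup.
Only Epsilon and Theta show the derived state '1' for V, supporting them as a clade.
Most parsimonious ingroup topology: (((Theta,Epsilon),(Gamma,Eta)),Zeta).
Gamma and Eta share a more recent common ancestor with each other than either does with Epsilon, so Epsilon is the least closely related of the three.

Epsilon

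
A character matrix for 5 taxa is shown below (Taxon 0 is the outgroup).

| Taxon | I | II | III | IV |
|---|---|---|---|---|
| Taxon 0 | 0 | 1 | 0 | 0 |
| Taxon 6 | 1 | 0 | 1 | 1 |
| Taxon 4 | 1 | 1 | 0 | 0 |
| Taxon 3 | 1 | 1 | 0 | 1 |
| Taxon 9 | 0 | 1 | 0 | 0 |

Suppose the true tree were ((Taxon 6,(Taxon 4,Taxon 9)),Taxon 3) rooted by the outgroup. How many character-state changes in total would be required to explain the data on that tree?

Map each character onto ((Taxon 6,(Taxon 4,Taxon 9)),Taxon 3) (rooted by Taxon 0) and count the minimum state changes it requires (Fitch parsimony):
I: 2; II: 1; III: 1; IV: 2.
Total tree length = 6.

6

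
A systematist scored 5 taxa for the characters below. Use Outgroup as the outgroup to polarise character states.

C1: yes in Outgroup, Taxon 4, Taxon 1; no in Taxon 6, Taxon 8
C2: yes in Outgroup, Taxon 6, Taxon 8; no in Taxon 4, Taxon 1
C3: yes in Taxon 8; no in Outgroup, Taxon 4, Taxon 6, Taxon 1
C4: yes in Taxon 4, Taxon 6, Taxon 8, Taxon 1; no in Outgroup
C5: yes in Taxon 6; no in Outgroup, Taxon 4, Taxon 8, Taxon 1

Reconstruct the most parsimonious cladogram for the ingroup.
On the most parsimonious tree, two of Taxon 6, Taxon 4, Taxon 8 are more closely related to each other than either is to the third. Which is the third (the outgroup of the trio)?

Character polarity is set by the outgroup: the derived state is whichever differs from the outgroup's state, so for C1, C2 the derived state is 'no', and for the remaining characters it is 'yes'.
Only Taxon 6 and Taxon 8 show the derived state 'no' for C1, supporting them as a clade.
Only Taxon 1 and Taxon 4 show the derived state 'no' for C2, supporting them as a clade.
C3: derived state 'yes' in Taxon 8 only — an autapomorphy, so it tells us nothing about relationships among taxa.
C4 (derived state 'yes') is shared by all ingroup taxa — unites the whole ingroup.
C5: derived state 'yes' in Taxon 6 only — an autapomorphy, so it tells us nothing about relationships among taxa.
Most parsimonious ingroup topology: ((Taxon 4,Taxon 1),(Taxon 6,Taxon 8)).
Taxon 6 and Taxon 8 share a more recent common ancestor with each other than either does with Taxon 4, so Taxon 4 is the least closely related of the three.

Taxon 4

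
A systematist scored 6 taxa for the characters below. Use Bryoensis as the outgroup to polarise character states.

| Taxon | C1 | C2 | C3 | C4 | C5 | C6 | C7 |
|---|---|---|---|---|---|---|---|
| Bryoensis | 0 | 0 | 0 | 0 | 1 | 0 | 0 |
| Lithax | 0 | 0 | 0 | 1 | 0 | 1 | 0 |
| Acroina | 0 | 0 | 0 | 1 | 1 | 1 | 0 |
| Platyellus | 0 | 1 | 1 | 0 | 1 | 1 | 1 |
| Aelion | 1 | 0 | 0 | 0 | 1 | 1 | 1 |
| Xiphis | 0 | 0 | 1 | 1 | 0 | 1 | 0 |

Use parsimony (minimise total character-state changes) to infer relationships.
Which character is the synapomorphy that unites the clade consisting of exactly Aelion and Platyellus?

Character polarity is set by the outgroup: the derived state is whichever differs from the outgroup's state, so for C5 the derived state is '0', and for the remaining characters it is '1'.
C1 (derived state '1') is unique to Aelion (autapomorphy; uninformative for grouping).
C2: derived state '1' in Platyellus only — an autapomorphy, so it tells us nothing about relationships among taxa.
C3 (state '1') occurs in Platyellus and Xiphis but conflicts with the nesting implied by the other characters — most parsimoniously interpreted as homoplasy.
Only Acroina, Lithax, and Xiphis show the derived state '1' for C4, supporting them as a clade.
C5: derived state '0' in Lithax and Xiphis only — synapomorphy for {Lithax, Xiphis}.
All ingroup taxa share the derived state '1' for C6; it defines the ingroup but does not resolve relationships within it.
Only Aelion and Platyellus show the derived state '1' for C7, supporting them as a clade.
Most parsimonious ingroup topology: (((Lithax,Xiphis),Acroina),(Platyellus,Aelion)).
The clade {Aelion, Platyellus} is supported by C7: its derived state '1' occurs in exactly those taxa and in no other taxon (including the outgroup).

C7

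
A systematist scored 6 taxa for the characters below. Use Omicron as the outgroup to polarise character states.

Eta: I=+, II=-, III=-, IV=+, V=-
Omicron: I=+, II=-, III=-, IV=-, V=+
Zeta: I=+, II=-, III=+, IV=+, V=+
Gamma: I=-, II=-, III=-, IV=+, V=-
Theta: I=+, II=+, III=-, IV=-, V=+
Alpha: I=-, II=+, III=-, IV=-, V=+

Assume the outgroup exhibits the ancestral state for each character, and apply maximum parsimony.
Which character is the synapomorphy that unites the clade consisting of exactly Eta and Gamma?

Character polarity is set by the outgroup: the derived state is whichever differs from the outgroup's state, so for I, V the derived state is '-', and for the remaining characters it is '+'.
I (state '-') occurs in Alpha and Gamma but conflicts with the nesting implied by the other characters — most parsimoniously interpreted as homoplasy.
Only Alpha and Theta show the derived state '+' for II, supporting them as a clade.
III: derived state '+' in Zeta only — an autapomorphy, so it tells us nothing about relationships among taxa.
Only Eta, Gamma, and Zeta show the derived state '+' for IV, supporting them as a clade.
V: derived state '-' in Eta and Gamma only — synapomorphy for {Eta, Gamma}.
Most parsimonious ingroup topology: (((Eta,Gamma),Zeta),(Alpha,Theta)).
The clade {Eta, Gamma} is supported by V: its derived state '-' occurs in exactly those taxa and in no other taxon (including the outgroup).

V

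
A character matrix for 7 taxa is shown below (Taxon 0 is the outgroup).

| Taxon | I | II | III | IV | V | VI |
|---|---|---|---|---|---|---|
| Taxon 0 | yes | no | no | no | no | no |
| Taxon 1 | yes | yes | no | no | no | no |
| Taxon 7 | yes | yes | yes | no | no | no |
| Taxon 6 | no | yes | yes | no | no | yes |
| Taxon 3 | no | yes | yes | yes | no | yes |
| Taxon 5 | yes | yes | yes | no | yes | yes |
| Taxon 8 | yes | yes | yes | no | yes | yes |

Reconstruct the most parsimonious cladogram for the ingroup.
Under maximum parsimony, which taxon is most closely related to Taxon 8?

Character polarity is set by the outgroup: the derived state is whichever differs from the outgroup's state, so for I the derived state is 'no', and for the remaining characters it is 'yes'.
I (derived state 'no') is shared by Taxon 3 and Taxon 6 — a synapomorphy uniting that clade.
II (derived state 'yes') is shared by all ingroup taxa — unites the whole ingroup.
Only Taxon 3, Taxon 5, Taxon 6, Taxon 7, and Taxon 8 show the derived state 'yes' for III, supporting them as a clade.
IV (derived state 'yes') is unique to Taxon 3 (autapomorphy; uninformative for grouping).
Only Taxon 5 and Taxon 8 show the derived state 'yes' for V, supporting them as a clade.
VI: derived state 'yes' in Taxon 3, Taxon 5, Taxon 6, and Taxon 8 only — synapomorphy for {Taxon 3, Taxon 5, Taxon 6, Taxon 8}.
Most parsimonious ingroup topology: (Taxon 1,(Taxon 7,((Taxon 6,Taxon 3),(Taxon 5,Taxon 8)))).
Taxon 8 and Taxon 5 form a cherry on this tree, so they are sister taxa.

Taxon 5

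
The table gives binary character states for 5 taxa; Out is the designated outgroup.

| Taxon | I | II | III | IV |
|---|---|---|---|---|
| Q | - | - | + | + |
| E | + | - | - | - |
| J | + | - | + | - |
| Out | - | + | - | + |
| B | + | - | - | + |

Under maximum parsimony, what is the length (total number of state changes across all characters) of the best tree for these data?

5

Character polarity is set by the outgroup: the derived state is whichever differs from the outgroup's state, so for II, IV the derived state is '-', and for the remaining characters it is '+'.
I: derived state '+' in B, E, and J only — synapomorphy for {B, E, J}.
II (derived state '-') is shared by all ingroup taxa — unites the whole ingroup.
III groups J and Q, which is incompatible with the clades supported by the remaining characters; treating it as convergent (homoplasy) costs fewer steps than any alternative tree.
IV (derived state '-') is shared by E and J — a synapomorphy uniting that clade.
Most parsimonious ingroup topology: (((E,J),B),Q).
Changes per character on this tree: I: 1; II: 1; III: 2; IV: 1.
Total = 5.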